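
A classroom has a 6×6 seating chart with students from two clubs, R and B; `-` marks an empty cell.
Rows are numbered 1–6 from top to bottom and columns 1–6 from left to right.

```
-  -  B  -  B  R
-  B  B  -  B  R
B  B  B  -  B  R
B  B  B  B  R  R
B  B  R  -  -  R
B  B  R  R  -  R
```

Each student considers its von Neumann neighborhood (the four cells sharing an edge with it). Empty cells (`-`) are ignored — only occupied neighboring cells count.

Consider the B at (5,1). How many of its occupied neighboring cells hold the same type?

3

Occupied neighbors of (5,1): (4,1)=B, (6,1)=B, (5,2)=B.
Same type (B): 3 of 3.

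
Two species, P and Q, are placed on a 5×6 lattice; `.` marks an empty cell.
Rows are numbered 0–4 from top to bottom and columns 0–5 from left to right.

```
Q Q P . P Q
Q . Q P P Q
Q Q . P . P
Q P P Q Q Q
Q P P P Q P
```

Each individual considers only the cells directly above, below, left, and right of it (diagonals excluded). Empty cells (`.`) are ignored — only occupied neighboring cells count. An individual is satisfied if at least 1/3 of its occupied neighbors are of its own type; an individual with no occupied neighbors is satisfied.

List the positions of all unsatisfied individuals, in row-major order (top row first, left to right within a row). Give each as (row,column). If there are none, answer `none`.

(0,2), (1,2), (2,5), (3,3), (4,5)

Row 0: (0,0)Q 2/2 ✓ · (0,1)Q 1/2 ✓ · (0,2)P 0/2 ✗ · (0,4)P 1/2 ✓ · (0,5)Q 1/2 ✓
Row 1: (1,0)Q 2/2 ✓ · (1,2)Q 0/2 ✗ · (1,3)P 2/3 ✓ · (1,4)P 2/3 ✓ · (1,5)Q 1/3 ✓
Row 2: (2,0)Q 3/3 ✓ · (2,1)Q 1/2 ✓ · (2,3)P 1/2 ✓ · (2,5)P 0/2 ✗
Row 3: (3,0)Q 2/3 ✓ · (3,1)P 2/4 ✓ · (3,2)P 2/3 ✓ · (3,3)Q 1/4 ✗ · (3,4)Q 3/3 ✓ · (3,5)Q 1/3 ✓
Row 4: (4,0)Q 1/2 ✓ · (4,1)P 2/3 ✓ · (4,2)P 3/3 ✓ · (4,3)P 1/3 ✓ · (4,4)Q 1/3 ✓ · (4,5)P 0/2 ✗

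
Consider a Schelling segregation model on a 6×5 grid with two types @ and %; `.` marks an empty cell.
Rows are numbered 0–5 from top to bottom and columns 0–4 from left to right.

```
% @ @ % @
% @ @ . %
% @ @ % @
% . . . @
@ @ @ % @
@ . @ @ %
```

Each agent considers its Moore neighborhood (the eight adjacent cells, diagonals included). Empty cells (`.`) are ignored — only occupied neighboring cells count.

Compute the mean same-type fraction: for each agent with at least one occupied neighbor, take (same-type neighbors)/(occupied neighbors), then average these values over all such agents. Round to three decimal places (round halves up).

0.511

(0,0)% 1/3
(0,1)@ 3/5
(0,2)@ 3/4
(0,3)% 1/4
(0,4)@ 0/2
(1,0)% 2/5
(1,1)@ 5/8
(1,2)@ 5/7
(1,4)% 2/4
(2,0)% 2/4
(2,1)@ 3/6
(2,2)@ 3/4
(2,3)% 1/5
(2,4)@ 1/3
(3,0)% 1/4
(3,4)@ 2/4
(4,0)@ 2/3
(4,1)@ 4/5
(4,2)@ 3/4
(4,3)% 1/6
(4,4)@ 2/4
(5,0)@ 2/2
(5,2)@ 3/4
(5,3)@ 3/5
(5,4)% 1/3
Sum over 25 agents: 1/3 + 3/5 + 3/4 + 1/4 + 0/2 + 2/5 + 5/8 + 5/7 + 2/4 + 2/4 + 3/6 + 3/4 + 1/5 + 1/3 + 1/4 + 2/4 + 2/3 + 4/5 + 3/4 + 1/6 + 2/4 + 2/2 + 3/4 + 3/5 + 1/3 = 10729/840; mean = 10729/840 ÷ 25 = 10729/21000 = 0.510904… → 0.511.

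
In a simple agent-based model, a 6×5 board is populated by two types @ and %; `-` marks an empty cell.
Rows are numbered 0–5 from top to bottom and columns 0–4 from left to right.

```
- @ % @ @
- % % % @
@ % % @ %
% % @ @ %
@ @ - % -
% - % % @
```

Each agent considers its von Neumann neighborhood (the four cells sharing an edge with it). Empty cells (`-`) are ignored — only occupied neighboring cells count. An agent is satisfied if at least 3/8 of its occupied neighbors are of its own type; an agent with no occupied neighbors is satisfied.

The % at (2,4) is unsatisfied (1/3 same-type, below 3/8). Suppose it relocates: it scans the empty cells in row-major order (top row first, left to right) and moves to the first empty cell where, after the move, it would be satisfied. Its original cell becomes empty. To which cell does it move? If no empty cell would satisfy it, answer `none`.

Vacating (2,4). Empty cells in order:
  (0,0): 0/1 same-type → still unsatisfied.
  (1,0): 1/2 same-type → satisfied — stop here.

(1,0)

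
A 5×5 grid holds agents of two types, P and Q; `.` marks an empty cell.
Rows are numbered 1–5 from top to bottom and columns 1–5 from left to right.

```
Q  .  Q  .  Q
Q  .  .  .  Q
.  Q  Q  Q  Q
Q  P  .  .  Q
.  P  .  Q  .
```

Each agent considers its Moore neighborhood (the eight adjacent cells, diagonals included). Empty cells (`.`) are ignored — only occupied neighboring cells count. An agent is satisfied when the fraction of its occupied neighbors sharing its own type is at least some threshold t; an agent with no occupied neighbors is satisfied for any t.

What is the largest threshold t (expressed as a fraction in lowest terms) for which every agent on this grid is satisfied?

1/4

(1,1)Q 1/1
(1,3)Q — no occupied neighbors
(1,5)Q 1/1
(2,1)Q 2/2
(2,5)Q 3/3
(3,2)Q 3/4
(3,3)Q 2/3
(3,4)Q 4/4
(3,5)Q 3/3
(4,1)Q 1/3
(4,2)P 1/4
(4,5)Q 3/3
(5,2)P 1/2
(5,4)Q 1/1
The smallest same-type fraction is 1/4 at (4,2), which reduces to 1/4. Any threshold above that leaves this agent unsatisfied.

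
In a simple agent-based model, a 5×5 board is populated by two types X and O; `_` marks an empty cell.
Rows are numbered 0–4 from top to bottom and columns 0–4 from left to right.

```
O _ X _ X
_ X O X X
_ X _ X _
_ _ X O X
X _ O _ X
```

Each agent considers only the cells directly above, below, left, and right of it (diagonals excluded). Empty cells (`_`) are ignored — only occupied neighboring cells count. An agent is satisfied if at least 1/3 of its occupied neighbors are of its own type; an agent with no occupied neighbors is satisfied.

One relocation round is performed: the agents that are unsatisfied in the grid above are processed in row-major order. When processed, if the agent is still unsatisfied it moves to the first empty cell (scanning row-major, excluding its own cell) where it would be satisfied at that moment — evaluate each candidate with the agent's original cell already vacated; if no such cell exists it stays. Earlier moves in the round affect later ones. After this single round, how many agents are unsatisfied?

0

Initially unsatisfied (in order): (0,2), (1,2), (3,2), (3,3), (4,2).
  (0,2) → (0,1).
  (1,2) → (1,0).
  (3,2) → (0,2).
  (3,3) → (2,0).
  (4,2): now satisfied by earlier moves; stays.
Resulting grid:
O X X _ X
O X _ X X
O X _ X _
_ _ _ _ X
X _ O _ X
All satisfied now.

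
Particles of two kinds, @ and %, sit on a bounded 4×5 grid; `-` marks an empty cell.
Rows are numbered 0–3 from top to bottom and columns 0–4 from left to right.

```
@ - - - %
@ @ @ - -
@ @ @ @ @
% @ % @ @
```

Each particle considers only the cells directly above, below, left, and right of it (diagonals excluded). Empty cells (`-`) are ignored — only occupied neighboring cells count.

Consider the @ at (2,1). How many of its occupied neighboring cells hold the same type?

4

Occupied neighbors of (2,1): (1,1)=@, (3,1)=@, (2,0)=@, (2,2)=@.
Same type (@): 4 of 4.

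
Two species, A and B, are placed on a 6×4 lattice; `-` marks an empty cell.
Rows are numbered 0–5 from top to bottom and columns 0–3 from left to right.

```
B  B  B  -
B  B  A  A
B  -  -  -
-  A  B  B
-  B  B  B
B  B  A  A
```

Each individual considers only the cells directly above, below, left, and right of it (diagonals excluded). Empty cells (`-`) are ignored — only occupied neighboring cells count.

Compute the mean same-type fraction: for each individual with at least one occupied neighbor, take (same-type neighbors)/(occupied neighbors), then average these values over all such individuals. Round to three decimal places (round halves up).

0.708

(0,0)B 2/2
(0,1)B 3/3
(0,2)B 1/2
(1,0)B 3/3
(1,1)B 2/3
(1,2)A 1/3
(1,3)A 1/1
(2,0)B 1/1
(3,1)A 0/2
(3,2)B 2/3
(3,3)B 2/2
(4,1)B 2/3
(4,2)B 3/4
(4,3)B 2/3
(5,0)B 1/1
(5,1)B 2/3
(5,2)A 1/3
(5,3)A 1/2
Sum over 18 individuals: 2/2 + 3/3 + 1/2 + 3/3 + 2/3 + 1/3 + 1/1 + 1/1 + 0/2 + 2/3 + 2/2 + 2/3 + 3/4 + 2/3 + 1/1 + 2/3 + 1/3 + 1/2 = 51/4; mean = 51/4 ÷ 18 = 17/24 = 0.708333… → 0.708.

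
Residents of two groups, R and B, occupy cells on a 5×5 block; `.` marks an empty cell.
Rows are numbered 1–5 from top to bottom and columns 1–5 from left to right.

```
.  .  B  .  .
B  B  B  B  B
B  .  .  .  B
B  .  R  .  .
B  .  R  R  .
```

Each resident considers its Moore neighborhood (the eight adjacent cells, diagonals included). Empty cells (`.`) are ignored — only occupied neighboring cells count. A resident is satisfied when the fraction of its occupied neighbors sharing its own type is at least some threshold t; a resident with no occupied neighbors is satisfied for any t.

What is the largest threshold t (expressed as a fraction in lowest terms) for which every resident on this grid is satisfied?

1/1

Row 1: (1,3)B 3/3
Row 2: (2,1)B 2/2 · (2,2)B 4/4 · (2,3)B 3/3 · (2,4)B 4/4 · (2,5)B 2/2
Row 3: (3,1)B 3/3 · (3,5)B 2/2
Row 4: (4,1)B 2/2 · (4,3)R 2/2
Row 5: (5,1)B 1/1 · (5,3)R 2/2 · (5,4)R 2/2
The smallest same-type fraction is 3/3 at (1,3), which reduces to 1/1. Any threshold above that leaves this resident unsatisfied.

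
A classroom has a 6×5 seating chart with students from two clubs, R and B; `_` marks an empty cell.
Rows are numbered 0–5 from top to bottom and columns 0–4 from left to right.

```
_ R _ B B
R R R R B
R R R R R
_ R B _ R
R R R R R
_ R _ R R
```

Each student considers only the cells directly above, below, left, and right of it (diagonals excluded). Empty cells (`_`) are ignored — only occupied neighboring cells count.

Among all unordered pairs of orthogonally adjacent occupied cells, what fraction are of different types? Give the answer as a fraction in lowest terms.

3/16

Scan each occupied cell's neighbors to the right and below so each pair is counted once.
From row 0: 1 unlike of 4 pairs (running 1/4).
From row 1: 2 unlike of 9 pairs (running 3/13).
From row 2: 1 unlike of 7 pairs (running 4/20).
From row 3: 2 unlike of 4 pairs (running 6/24).
From row 4: 0 unlike of 7 pairs (running 6/31).
From row 5: 0 unlike of 1 pairs (running 6/32).
Total adjacent occupied pairs: 32; unlike-type pairs: 6.
6/32 reduces to 3/16.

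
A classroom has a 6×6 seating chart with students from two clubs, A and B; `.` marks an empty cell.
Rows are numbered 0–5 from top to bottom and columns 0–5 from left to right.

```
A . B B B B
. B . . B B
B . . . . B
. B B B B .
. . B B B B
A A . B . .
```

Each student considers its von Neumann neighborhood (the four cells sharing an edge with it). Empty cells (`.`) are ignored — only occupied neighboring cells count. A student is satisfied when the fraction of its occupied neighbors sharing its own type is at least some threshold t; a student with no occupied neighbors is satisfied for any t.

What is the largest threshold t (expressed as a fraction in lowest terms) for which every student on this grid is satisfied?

(0,0)A — no occupied neighbors
(0,2)B 1/1
(0,3)B 2/2
(0,4)B 3/3
(0,5)B 2/2
(1,1)B — no occupied neighbors
(1,4)B 2/2
(1,5)B 3/3
(2,0)B — no occupied neighbors
(2,5)B 1/1
(3,1)B 1/1
(3,2)B 3/3
(3,3)B 3/3
(3,4)B 2/2
(4,2)B 2/2
(4,3)B 4/4
(4,4)B 3/3
(4,5)B 1/1
(5,0)A 1/1
(5,1)A 1/1
(5,3)B 1/1
The smallest same-type fraction is 1/1 at (0,2), which reduces to 1/1. Any threshold above that leaves this student unsatisfied.

1/1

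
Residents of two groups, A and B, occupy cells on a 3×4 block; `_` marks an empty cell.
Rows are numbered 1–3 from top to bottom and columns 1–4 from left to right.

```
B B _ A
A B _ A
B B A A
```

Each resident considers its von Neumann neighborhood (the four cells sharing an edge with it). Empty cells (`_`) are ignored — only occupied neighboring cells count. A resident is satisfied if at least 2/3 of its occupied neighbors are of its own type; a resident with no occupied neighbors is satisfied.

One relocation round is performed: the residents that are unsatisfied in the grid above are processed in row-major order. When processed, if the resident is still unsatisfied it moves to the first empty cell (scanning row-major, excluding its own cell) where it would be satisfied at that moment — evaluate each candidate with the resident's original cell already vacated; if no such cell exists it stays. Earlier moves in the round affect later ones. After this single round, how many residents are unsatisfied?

Initially unsatisfied (in order): (1,1), (2,1), (3,1), (3,3).
  (1,1): no empty cell satisfies it; stays.
  (2,1) → (2,3).
  (3,1): now satisfied by earlier moves; stays.
  (3,3): now satisfied by earlier moves; stays.
Resulting grid:
B B _ A
_ B A A
B B A A
All satisfied now.

0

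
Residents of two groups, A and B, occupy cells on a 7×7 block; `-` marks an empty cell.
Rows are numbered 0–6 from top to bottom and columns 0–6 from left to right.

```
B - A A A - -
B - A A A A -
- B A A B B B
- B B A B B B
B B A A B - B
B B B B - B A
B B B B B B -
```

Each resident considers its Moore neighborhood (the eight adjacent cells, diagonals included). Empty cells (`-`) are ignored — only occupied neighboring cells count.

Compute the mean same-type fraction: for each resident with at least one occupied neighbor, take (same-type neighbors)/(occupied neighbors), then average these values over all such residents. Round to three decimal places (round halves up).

0.748

(0,0)B 1/1
(0,2)A 3/3
(0,3)A 5/5
(0,4)A 4/4
(1,0)B 2/2
(1,2)A 5/6
(1,3)A 7/8
(1,4)A 5/7
(1,5)A 2/5
(2,1)B 3/5
(2,2)A 4/7
(2,3)A 5/8
(2,4)B 3/8
(2,5)B 5/7
(2,6)B 3/4
(3,1)B 4/6
(3,2)B 3/8
(3,3)A 4/8
(3,4)B 4/7
(3,5)B 7/7
(3,6)B 4/4
(4,0)B 4/4
(4,1)B 6/7
(4,2)A 2/8
(4,3)A 2/7
(4,4)B 4/6
(4,6)B 3/4
(5,0)B 5/5
(5,1)B 7/8
(5,2)B 6/8
(5,3)B 5/7
(5,5)B 4/5
(5,6)A 0/3
(6,0)B 3/3
(6,1)B 5/5
(6,2)B 5/5
(6,3)B 4/4
(6,4)B 4/4
(6,5)B 2/3
Sum over 39 residents: 1/1 + 3/3 + 5/5 + 4/4 + 2/2 + 5/6 + 7/8 + 5/7 + 2/5 + 3/5 + 4/7 + 5/8 + 3/8 + 5/7 + 3/4 + 4/6 + 3/8 + 4/8 + 4/7 + 7/7 + 4/4 + 4/4 + 6/7 + 2/8 + 2/7 + 4/6 + 3/4 + 5/5 + 7/8 + 6/8 + 5/7 + 4/5 + 0/3 + 3/3 + 5/5 + 5/5 + 4/4 + 4/4 + 2/3 = 24517/840; mean = 24517/840 ÷ 39 = 24517/32760 = 0.748382… → 0.748.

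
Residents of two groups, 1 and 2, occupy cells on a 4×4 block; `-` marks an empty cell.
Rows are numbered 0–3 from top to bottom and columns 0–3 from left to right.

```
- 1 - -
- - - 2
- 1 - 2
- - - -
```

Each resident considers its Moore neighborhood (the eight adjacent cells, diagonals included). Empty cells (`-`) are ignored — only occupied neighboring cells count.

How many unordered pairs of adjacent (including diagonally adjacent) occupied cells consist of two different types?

Scan each occupied cell's neighbors to the right and below (and the two forward diagonals) so each pair is counted once.
From row 1: 0 unlike of 1 pairs (running 0/1).
Total adjacent occupied pairs: 1; unlike-type pairs: 0.

0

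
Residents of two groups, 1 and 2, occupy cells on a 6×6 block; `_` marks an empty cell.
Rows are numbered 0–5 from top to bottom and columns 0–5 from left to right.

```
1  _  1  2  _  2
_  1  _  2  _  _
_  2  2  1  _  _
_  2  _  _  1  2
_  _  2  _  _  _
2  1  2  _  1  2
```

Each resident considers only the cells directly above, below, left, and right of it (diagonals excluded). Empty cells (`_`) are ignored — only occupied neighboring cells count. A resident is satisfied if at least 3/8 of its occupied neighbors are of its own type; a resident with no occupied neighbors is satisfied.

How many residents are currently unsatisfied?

(0,0)1 0/0 ✓
(0,2)1 0/1 ✗
(0,3)2 1/2 ✓
(0,5)2 0/0 ✓
(1,1)1 0/1 ✗
(1,3)2 1/2 ✓
(2,1)2 2/3 ✓
(2,2)2 1/2 ✓
(2,3)1 0/2 ✗
(3,1)2 1/1 ✓
(3,4)1 0/1 ✗
(3,5)2 0/1 ✗
(4,2)2 1/1 ✓
(5,0)2 0/1 ✗
(5,1)1 0/2 ✗
(5,2)2 1/2 ✓
(5,4)1 0/1 ✗
(5,5)2 0/1 ✗
Unsatisfied: (0,2), (1,1), (2,3), (3,4), (3,5), (5,0), (5,1), (5,4), (5,5) — 9 in total.

9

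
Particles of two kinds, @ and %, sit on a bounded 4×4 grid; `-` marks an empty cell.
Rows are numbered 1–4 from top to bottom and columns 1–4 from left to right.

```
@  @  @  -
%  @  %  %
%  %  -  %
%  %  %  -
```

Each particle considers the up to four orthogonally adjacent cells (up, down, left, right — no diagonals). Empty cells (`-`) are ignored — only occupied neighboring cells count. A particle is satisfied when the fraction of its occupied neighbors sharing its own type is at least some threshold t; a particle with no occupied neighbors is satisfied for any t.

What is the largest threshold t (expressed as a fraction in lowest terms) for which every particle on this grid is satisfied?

1/4

(1,1)@ 1/2
(1,2)@ 3/3
(1,3)@ 1/2
(2,1)% 1/3
(2,2)@ 1/4
(2,3)% 1/3
(2,4)% 2/2
(3,1)% 3/3
(3,2)% 2/3
(3,4)% 1/1
(4,1)% 2/2
(4,2)% 3/3
(4,3)% 1/1
The smallest same-type fraction is 1/4 at (2,2), which reduces to 1/4. Any threshold above that leaves this particle unsatisfied.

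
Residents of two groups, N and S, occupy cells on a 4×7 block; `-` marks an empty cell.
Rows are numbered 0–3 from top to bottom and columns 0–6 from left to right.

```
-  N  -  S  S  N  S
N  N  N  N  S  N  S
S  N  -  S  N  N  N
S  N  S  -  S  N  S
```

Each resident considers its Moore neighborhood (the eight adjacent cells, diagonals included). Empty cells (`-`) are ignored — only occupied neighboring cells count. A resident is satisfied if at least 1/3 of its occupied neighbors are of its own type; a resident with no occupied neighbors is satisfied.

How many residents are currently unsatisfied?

Row 0: (0,1)N 3/3 satisfied · (0,3)S 2/4 satisfied · (0,4)S 2/5 satisfied · (0,5)N 1/5 not · (0,6)S 1/3 satisfied
Row 1: (1,0)N 3/4 satisfied · (1,1)N 4/5 satisfied · (1,2)N 4/6 satisfied · (1,3)N 2/6 satisfied · (1,4)S 3/8 satisfied · (1,5)N 4/8 satisfied · (1,6)S 1/5 not
Row 2: (2,0)S 1/5 not · (2,1)N 4/7 satisfied · (2,3)S 3/6 satisfied · (2,4)N 4/7 satisfied · (2,5)N 4/8 satisfied · (2,6)N 3/5 satisfied
Row 3: (3,0)S 1/3 satisfied · (3,1)N 1/4 not · (3,2)S 1/3 satisfied · (3,4)S 1/4 not · (3,5)N 3/5 satisfied · (3,6)S 0/3 not
Unsatisfied: (0,5), (1,6), (2,0), (3,1), (3,4), (3,6) — 6 in total.

6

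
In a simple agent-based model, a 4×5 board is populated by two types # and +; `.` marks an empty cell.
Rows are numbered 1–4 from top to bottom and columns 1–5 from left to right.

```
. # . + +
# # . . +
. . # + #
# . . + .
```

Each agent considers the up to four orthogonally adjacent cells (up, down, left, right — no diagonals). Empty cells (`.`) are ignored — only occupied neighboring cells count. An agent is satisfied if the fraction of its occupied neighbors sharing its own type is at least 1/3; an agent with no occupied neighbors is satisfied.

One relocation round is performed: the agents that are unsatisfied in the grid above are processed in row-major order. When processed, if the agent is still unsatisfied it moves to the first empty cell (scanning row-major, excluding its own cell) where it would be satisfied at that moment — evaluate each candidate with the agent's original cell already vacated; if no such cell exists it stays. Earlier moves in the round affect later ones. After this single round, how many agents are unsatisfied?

0

Initially unsatisfied (in order): (3,3), (3,5).
  (3,3) → (1,1).
  (3,5) → (1,3).
Resulting grid:
# # # + +
# # . . +
. . . + .
# . . + .
All satisfied now.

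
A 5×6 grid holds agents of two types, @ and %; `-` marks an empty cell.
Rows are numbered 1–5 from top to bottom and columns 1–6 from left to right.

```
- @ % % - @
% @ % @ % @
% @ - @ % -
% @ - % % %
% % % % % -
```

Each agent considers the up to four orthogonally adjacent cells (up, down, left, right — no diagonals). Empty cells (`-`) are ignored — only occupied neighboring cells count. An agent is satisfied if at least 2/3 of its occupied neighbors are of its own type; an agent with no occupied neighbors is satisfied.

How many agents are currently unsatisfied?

(1,2)@ 1/2 unhappy
(1,3)% 2/3 ok
(1,4)% 1/2 unhappy
(1,6)@ 1/1 ok
(2,1)% 1/2 unhappy
(2,2)@ 2/4 unhappy
(2,3)% 1/3 unhappy
(2,4)@ 1/4 unhappy
(2,5)% 1/3 unhappy
(2,6)@ 1/2 unhappy
(3,1)% 2/3 ok
(3,2)@ 2/3 ok
(3,4)@ 1/3 unhappy
(3,5)% 2/3 ok
(4,1)% 2/3 ok
(4,2)@ 1/3 unhappy
(4,4)% 2/3 ok
(4,5)% 4/4 ok
(4,6)% 1/1 ok
(5,1)% 2/2 ok
(5,2)% 2/3 ok
(5,3)% 2/2 ok
(5,4)% 3/3 ok
(5,5)% 2/2 ok
Unsatisfied: (1,2), (1,4), (2,1), (2,2), (2,3), (2,4), (2,5), (2,6), (3,4), (4,2) — 10 in total.

10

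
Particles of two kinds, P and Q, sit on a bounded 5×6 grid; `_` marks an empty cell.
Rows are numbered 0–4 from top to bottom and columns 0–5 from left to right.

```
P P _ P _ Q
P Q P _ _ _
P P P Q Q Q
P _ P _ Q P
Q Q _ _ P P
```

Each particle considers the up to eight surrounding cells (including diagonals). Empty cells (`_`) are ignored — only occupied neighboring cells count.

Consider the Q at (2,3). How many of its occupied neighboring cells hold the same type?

Occupied neighbors of (2,3): (1,2)=P, (2,2)=P, (2,4)=Q, (3,2)=P, (3,4)=Q.
Same type (Q): 2 of 5.

2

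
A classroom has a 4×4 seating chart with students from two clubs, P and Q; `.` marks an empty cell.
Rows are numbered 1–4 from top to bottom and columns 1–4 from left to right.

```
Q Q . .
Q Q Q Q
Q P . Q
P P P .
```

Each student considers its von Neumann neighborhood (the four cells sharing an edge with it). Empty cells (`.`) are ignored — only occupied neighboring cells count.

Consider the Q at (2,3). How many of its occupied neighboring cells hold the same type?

2

Occupied neighbors of (2,3): (2,2)=Q, (2,4)=Q.
Same type (Q): 2 of 2.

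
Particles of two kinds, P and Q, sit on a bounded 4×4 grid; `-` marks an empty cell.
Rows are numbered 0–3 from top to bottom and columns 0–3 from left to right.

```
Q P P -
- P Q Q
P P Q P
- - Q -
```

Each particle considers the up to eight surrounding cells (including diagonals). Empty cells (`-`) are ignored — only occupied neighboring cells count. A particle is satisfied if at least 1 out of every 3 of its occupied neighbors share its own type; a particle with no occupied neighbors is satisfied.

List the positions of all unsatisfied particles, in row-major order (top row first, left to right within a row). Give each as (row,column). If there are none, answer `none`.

(0,0), (1,2), (2,3)

Row 0: (0,0)Q 0/2 ✗ · (0,1)P 2/4 ✓ · (0,2)P 2/4 ✓
Row 1: (1,1)P 4/7 ✓ · (1,2)Q 2/7 ✗ · (1,3)Q 2/4 ✓
Row 2: (2,0)P 2/2 ✓ · (2,1)P 2/5 ✓ · (2,2)Q 3/6 ✓ · (2,3)P 0/4 ✗
Row 3: (3,2)Q 1/3 ✓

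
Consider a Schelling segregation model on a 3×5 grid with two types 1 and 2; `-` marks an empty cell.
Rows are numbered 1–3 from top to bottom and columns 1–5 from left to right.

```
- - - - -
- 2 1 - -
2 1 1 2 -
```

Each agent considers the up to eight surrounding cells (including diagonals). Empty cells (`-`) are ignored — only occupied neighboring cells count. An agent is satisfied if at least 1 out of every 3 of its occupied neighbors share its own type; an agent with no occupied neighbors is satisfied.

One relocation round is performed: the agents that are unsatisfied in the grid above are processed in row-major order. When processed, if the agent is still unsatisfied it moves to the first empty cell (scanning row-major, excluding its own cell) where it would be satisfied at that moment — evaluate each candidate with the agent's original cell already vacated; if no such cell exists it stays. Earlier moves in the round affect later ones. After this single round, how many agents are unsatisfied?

Initially unsatisfied (in order): (2,2), (3,4).
  (2,2) → (1,1).
  (3,4) → (1,2).
Resulting grid:
2 2 - - -
- - 1 - -
2 1 1 - -
Unsatisfied now: (3,1).

1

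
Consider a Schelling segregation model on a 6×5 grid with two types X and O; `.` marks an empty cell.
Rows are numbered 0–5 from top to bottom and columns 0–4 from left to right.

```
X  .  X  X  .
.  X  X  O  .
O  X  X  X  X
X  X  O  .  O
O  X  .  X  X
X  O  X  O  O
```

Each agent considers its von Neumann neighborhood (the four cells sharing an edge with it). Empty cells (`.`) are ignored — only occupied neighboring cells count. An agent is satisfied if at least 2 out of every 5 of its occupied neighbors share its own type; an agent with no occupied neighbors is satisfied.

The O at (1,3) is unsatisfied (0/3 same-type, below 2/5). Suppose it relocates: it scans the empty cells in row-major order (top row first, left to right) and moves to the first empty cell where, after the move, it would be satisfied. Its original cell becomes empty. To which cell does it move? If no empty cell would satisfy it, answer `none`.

(3,3)

Vacating (1,3). Empty cells in order:
  (0,1): 0/3 same-type → still unsatisfied.
  (0,4): 0/1 same-type → still unsatisfied.
  (1,0): 1/3 same-type → still unsatisfied.
  (1,4): 0/1 same-type → still unsatisfied.
  (3,3): 2/4 same-type → satisfied — stop here.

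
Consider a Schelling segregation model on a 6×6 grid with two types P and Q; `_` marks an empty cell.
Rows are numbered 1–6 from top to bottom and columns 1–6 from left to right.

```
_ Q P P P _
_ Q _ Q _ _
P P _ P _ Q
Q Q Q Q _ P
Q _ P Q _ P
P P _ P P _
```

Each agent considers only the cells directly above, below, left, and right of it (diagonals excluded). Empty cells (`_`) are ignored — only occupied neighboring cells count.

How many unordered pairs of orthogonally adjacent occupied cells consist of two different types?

12

Scan each occupied cell's neighbors to the right and below so each pair is counted once.
Row 1: Q(1,2)–P(1,3)≠ Q(1,2)–Q(2,2)= P(1,3)–P(1,4)= P(1,4)–P(1,5)= P(1,4)–Q(2,4)≠  → 2/5 unlike.
Row 2: Q(2,2)–P(3,2)≠ Q(2,4)–P(3,4)≠  → 2/2 unlike.
Row 3: P(3,1)–P(3,2)= P(3,1)–Q(4,1)≠ P(3,2)–Q(4,2)≠ P(3,4)–Q(4,4)≠ Q(3,6)–P(4,6)≠  → 4/5 unlike.
Row 4: Q(4,1)–Q(4,2)= Q(4,1)–Q(5,1)= Q(4,2)–Q(4,3)= Q(4,3)–Q(4,4)= Q(4,3)–P(5,3)≠ Q(4,4)–Q(5,4)= P(4,6)–P(5,6)=  → 1/7 unlike.
Row 5: Q(5,1)–P(6,1)≠ P(5,3)–Q(5,4)≠ Q(5,4)–P(6,4)≠  → 3/3 unlike.
Row 6: P(6,1)–P(6,2)= P(6,4)–P(6,5)=  → 0/2 unlike.
Total adjacent occupied pairs: 24; unlike-type pairs: 12.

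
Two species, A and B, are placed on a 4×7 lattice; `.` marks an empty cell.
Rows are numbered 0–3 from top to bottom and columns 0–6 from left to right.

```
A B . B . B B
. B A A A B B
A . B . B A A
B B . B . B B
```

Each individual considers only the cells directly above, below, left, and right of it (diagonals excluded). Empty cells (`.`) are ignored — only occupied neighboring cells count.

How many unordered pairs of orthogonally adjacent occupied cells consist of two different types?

Scan each occupied cell's neighbors to the right and below so each pair is counted once.
Row 0: A(0,0)–B(0,1)≠ B(0,1)–B(1,1)= B(0,3)–A(1,3)≠ B(0,5)–B(0,6)= B(0,5)–B(1,5)= B(0,6)–B(1,6)=  → 2/6 unlike.
Row 1: B(1,1)–A(1,2)≠ A(1,2)–A(1,3)= A(1,2)–B(2,2)≠ A(1,3)–A(1,4)= A(1,4)–B(1,5)≠ A(1,4)–B(2,4)≠ B(1,5)–B(1,6)= B(1,5)–A(2,5)≠ B(1,6)–A(2,6)≠  → 6/9 unlike.
Row 2: A(2,0)–B(3,0)≠ B(2,4)–A(2,5)≠ A(2,5)–A(2,6)= A(2,5)–B(3,5)≠ A(2,6)–B(3,6)≠  → 4/5 unlike.
Row 3: B(3,0)–B(3,1)= B(3,5)–B(3,6)=  → 0/2 unlike.
Total adjacent occupied pairs: 22; unlike-type pairs: 12.

12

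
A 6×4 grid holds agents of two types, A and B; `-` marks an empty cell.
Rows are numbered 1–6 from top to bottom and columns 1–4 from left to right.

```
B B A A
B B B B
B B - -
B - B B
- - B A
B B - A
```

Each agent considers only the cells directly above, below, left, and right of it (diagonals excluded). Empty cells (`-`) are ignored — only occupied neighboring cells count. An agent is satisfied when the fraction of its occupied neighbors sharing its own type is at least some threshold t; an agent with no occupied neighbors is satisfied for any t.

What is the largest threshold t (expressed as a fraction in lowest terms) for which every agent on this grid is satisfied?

1/3

Row 1: (1,1)B 2/2 · (1,2)B 2/3 · (1,3)A 1/3 · (1,4)A 1/2
Row 2: (2,1)B 3/3 · (2,2)B 4/4 · (2,3)B 2/3 · (2,4)B 1/2
Row 3: (3,1)B 3/3 · (3,2)B 2/2
Row 4: (4,1)B 1/1 · (4,3)B 2/2 · (4,4)B 1/2
Row 5: (5,3)B 1/2 · (5,4)A 1/3
Row 6: (6,1)B 1/1 · (6,2)B 1/1 · (6,4)A 1/1
The smallest same-type fraction is 1/3 at (1,3), which reduces to 1/3. Any threshold above that leaves this agent unsatisfied.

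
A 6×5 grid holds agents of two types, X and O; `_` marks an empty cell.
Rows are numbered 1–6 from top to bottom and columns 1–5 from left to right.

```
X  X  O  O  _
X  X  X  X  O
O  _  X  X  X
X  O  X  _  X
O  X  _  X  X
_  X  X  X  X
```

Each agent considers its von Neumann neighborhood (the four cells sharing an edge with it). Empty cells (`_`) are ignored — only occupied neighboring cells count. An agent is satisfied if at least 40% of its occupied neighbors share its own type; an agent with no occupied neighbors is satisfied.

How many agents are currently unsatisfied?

7

(1,1)X 2/2 ok
(1,2)X 2/3 ok
(1,3)O 1/3 unhappy
(1,4)O 1/2 ok
(2,1)X 2/3 ok
(2,2)X 3/3 ok
(2,3)X 3/4 ok
(2,4)X 2/4 ok
(2,5)O 0/2 unhappy
(3,1)O 0/2 unhappy
(3,3)X 3/3 ok
(3,4)X 3/3 ok
(3,5)X 2/3 ok
(4,1)X 0/3 unhappy
(4,2)O 0/3 unhappy
(4,3)X 1/2 ok
(4,5)X 2/2 ok
(5,1)O 0/2 unhappy
(5,2)X 1/3 unhappy
(5,4)X 2/2 ok
(5,5)X 3/3 ok
(6,2)X 2/2 ok
(6,3)X 2/2 ok
(6,4)X 3/3 ok
(6,5)X 2/2 ok
Unsatisfied: (1,3), (2,5), (3,1), (4,1), (4,2), (5,1), (5,2) — 7 in total.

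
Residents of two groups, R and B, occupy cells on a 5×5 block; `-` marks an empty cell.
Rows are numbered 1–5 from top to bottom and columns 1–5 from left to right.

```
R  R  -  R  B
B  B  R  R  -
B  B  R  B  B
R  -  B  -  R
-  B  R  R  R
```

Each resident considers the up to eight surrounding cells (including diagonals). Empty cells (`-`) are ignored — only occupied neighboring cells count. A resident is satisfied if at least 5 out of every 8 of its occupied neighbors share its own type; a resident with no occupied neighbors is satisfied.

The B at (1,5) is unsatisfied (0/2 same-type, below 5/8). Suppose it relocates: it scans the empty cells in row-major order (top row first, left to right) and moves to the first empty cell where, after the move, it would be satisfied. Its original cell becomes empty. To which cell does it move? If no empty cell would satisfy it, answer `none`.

none

Vacating (1,5). Empty cells in order:
  (1,3): 1/5 same-type → still unsatisfied.
  (2,5): 2/4 same-type → still unsatisfied.
  (4,2): 4/7 same-type → still unsatisfied.
  (4,4): 3/8 same-type → still unsatisfied.
  (5,1): 1/2 same-type → still unsatisfied.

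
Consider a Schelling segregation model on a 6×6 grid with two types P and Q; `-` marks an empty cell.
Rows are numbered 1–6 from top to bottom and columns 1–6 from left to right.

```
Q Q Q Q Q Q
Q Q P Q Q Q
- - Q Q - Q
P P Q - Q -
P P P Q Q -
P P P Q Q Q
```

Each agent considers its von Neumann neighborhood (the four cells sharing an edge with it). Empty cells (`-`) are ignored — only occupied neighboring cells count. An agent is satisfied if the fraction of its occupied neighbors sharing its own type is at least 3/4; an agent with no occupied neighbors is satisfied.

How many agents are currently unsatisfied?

Row 1: (1,1)Q 2/2 ok · (1,2)Q 3/3 ok · (1,3)Q 2/3 unhappy · (1,4)Q 3/3 ok · (1,5)Q 3/3 ok · (1,6)Q 2/2 ok
Row 2: (2,1)Q 2/2 ok · (2,2)Q 2/3 unhappy · (2,3)P 0/4 unhappy · (2,4)Q 3/4 ok · (2,5)Q 3/3 ok · (2,6)Q 3/3 ok
Row 3: (3,3)Q 2/3 unhappy · (3,4)Q 2/2 ok · (3,6)Q 1/1 ok
Row 4: (4,1)P 2/2 ok · (4,2)P 2/3 unhappy · (4,3)Q 1/3 unhappy · (4,5)Q 1/1 ok
Row 5: (5,1)P 3/3 ok · (5,2)P 4/4 ok · (5,3)P 2/4 unhappy · (5,4)Q 2/3 unhappy · (5,5)Q 3/3 ok
Row 6: (6,1)P 2/2 ok · (6,2)P 3/3 ok · (6,3)P 2/3 unhappy · (6,4)Q 2/3 unhappy · (6,5)Q 3/3 ok · (6,6)Q 1/1 ok
Unsatisfied: (1,3), (2,2), (2,3), (3,3), (4,2), (4,3), (5,3), (5,4), (6,3), (6,4) — 10 in total.

10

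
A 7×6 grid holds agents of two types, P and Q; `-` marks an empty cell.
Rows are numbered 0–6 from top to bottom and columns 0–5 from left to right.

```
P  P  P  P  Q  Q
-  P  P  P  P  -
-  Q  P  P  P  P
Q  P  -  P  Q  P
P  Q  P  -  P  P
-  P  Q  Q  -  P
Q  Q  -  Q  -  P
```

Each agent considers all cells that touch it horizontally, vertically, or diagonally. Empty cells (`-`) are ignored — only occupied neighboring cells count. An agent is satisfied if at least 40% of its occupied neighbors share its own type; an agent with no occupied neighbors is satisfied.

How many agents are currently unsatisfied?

5

Row 0: (0,0)P 2/2 ✓ · (0,1)P 4/4 ✓ · (0,2)P 5/5 ✓ · (0,3)P 4/5 ✓ · (0,4)Q 1/4 ✗ · (0,5)Q 1/2 ✓
Row 1: (1,1)P 5/6 ✓ · (1,2)P 7/8 ✓ · (1,3)P 7/8 ✓ · (1,4)P 5/7 ✓
Row 2: (2,1)Q 1/5 ✗ · (2,2)P 6/7 ✓ · (2,3)P 6/7 ✓ · (2,4)P 6/7 ✓ · (2,5)P 3/4 ✓
Row 3: (3,0)Q 2/4 ✓ · (3,1)P 3/6 ✓ · (3,3)P 5/6 ✓ · (3,4)Q 0/7 ✗ · (3,5)P 4/5 ✓
Row 4: (4,0)P 2/4 ✓ · (4,1)Q 2/6 ✗ · (4,2)P 3/6 ✓ · (4,4)P 4/6 ✓ · (4,5)P 3/4 ✓
Row 5: (5,1)P 2/6 ✗ · (5,2)Q 4/6 ✓ · (5,3)Q 2/4 ✓ · (5,5)P 3/3 ✓
Row 6: (6,0)Q 1/2 ✓ · (6,1)Q 2/3 ✓ · (6,3)Q 2/2 ✓ · (6,5)P 1/1 ✓
Unsatisfied: (0,4), (2,1), (3,4), (4,1), (5,1) — 5 in total.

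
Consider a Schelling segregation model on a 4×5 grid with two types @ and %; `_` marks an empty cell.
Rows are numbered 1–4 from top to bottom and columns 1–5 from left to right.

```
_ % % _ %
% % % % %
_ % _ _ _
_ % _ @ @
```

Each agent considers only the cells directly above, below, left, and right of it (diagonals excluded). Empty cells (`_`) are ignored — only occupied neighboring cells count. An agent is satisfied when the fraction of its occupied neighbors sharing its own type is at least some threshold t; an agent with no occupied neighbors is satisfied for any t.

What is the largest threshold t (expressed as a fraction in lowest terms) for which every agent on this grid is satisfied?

1/1

(1,2)% 2/2
(1,3)% 2/2
(1,5)% 1/1
(2,1)% 1/1
(2,2)% 4/4
(2,3)% 3/3
(2,4)% 2/2
(2,5)% 2/2
(3,2)% 2/2
(4,2)% 1/1
(4,4)@ 1/1
(4,5)@ 1/1
The smallest same-type fraction is 2/2 at (1,2), which reduces to 1/1. Any threshold above that leaves this agent unsatisfied.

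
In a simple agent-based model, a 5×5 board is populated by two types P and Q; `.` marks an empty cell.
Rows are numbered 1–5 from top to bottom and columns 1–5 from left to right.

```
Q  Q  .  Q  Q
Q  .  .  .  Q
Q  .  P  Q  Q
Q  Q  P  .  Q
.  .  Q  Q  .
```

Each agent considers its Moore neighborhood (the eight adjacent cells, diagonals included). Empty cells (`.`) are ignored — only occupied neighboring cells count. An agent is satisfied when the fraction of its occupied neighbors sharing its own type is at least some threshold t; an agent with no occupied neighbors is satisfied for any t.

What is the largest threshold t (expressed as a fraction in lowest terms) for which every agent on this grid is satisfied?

1/5

Row 1: (1,1)Q 2/2 · (1,2)Q 2/2 · (1,4)Q 2/2 · (1,5)Q 2/2
Row 2: (2,1)Q 3/3 · (2,5)Q 4/4
Row 3: (3,1)Q 3/3 · (3,3)P 1/3 · (3,4)Q 3/5 · (3,5)Q 3/3
Row 4: (4,1)Q 2/2 · (4,2)Q 3/5 · (4,3)P 1/5 · (4,5)Q 3/3
Row 5: (5,3)Q 2/3 · (5,4)Q 2/3
The smallest same-type fraction is 1/5 at (4,3), which reduces to 1/5. Any threshold above that leaves this agent unsatisfied.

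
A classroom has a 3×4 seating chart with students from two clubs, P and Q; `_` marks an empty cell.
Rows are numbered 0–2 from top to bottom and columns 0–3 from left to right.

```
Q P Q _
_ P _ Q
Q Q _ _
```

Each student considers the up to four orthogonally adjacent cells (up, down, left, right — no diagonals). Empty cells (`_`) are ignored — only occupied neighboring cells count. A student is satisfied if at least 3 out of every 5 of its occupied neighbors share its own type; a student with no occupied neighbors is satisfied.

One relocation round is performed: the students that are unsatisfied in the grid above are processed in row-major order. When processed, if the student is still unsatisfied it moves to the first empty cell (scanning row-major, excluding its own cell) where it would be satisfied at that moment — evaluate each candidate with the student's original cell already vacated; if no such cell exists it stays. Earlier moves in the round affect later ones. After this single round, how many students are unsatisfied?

Initially unsatisfied (in order): (0,0), (0,1), (0,2), (1,1), (2,1).
  (0,0) → (0,3).
  (0,1) → (0,0).
  (0,2): now satisfied by earlier moves; stays.
  (1,1): no empty cell satisfies it; stays.
  (2,1) → (1,2).
Resulting grid:
P _ Q Q
_ P Q Q
Q _ _ _
Unsatisfied now: (1,1).

1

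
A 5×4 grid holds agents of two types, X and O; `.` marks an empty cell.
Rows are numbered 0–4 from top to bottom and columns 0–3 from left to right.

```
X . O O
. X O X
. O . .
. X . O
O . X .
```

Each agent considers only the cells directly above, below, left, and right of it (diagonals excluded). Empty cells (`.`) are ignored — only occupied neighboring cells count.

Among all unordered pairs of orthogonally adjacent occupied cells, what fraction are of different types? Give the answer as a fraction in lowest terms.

Scan each occupied cell's neighbors to the right and below so each pair is counted once.
From row 0: 1 unlike of 3 pairs (running 1/3).
From row 1: 3 unlike of 3 pairs (running 4/6).
From row 2: 1 unlike of 1 pairs (running 5/7).
Total adjacent occupied pairs: 7; unlike-type pairs: 5.
5/7 is already in lowest terms.

5/7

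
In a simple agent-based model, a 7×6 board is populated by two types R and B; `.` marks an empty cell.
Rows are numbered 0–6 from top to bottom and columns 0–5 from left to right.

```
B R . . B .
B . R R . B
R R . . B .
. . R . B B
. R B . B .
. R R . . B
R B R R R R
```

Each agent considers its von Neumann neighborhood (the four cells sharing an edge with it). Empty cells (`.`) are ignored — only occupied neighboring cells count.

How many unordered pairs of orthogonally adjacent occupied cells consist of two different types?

9

Scan each occupied cell's neighbors to the right and below so each pair is counted once.
From row 0: 1 unlike of 2 pairs (running 1/2).
From row 1: 1 unlike of 2 pairs (running 2/4).
From row 2: 0 unlike of 2 pairs (running 2/6).
From row 3: 1 unlike of 3 pairs (running 3/9).
From row 4: 2 unlike of 3 pairs (running 5/12).
From row 5: 2 unlike of 4 pairs (running 7/16).
From row 6: 2 unlike of 5 pairs (running 9/21).
Total adjacent occupied pairs: 21; unlike-type pairs: 9.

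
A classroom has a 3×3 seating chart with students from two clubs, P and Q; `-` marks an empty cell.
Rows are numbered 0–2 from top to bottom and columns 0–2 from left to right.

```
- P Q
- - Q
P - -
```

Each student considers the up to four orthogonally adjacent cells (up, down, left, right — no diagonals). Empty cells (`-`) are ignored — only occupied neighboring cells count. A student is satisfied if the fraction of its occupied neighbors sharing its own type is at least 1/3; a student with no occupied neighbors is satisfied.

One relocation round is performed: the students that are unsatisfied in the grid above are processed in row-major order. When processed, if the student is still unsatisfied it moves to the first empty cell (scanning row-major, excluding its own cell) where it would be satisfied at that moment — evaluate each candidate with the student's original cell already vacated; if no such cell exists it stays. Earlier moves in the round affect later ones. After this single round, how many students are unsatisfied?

Initially unsatisfied (in order): (0,1).
  (0,1) → (0,0).
Resulting grid:
P - Q
- - Q
P - -
All satisfied now.

0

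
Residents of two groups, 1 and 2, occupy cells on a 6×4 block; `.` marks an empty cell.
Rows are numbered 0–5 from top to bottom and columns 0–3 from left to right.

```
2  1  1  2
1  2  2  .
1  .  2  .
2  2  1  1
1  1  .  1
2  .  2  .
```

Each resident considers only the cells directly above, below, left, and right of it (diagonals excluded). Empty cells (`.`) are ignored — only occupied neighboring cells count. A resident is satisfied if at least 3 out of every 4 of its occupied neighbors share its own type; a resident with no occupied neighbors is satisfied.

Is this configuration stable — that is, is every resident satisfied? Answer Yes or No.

No

Row 0: (0,0)2 0/2 ✗ · (0,1)1 1/3 ✗ · (0,2)1 1/3 ✗ · (0,3)2 0/1 ✗
Row 1: (1,0)1 1/3 ✗ · (1,1)2 1/3 ✗ · (1,2)2 2/3 ✗
Row 2: (2,0)1 1/2 ✗ · (2,2)2 1/2 ✗
Row 3: (3,0)2 1/3 ✗ · (3,1)2 1/3 ✗ · (3,2)1 1/3 ✗ · (3,3)1 2/2 ✓
Row 4: (4,0)1 1/3 ✗ · (4,1)1 1/2 ✗ · (4,3)1 1/1 ✓
Row 5: (5,0)2 0/1 ✗ · (5,2)2 0/0 ✓
For instance (0,0) has only 0/2 same-type neighbors, below 3/4.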